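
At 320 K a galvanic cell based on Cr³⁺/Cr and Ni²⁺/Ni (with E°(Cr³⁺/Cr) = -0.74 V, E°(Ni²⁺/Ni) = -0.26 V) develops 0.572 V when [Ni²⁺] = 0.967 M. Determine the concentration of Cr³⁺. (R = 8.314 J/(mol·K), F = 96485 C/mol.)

4.3 × 10^-5 M

From the Nernst equation, ln Q = nF(E° − E)/RT = 6×96485×(0.48 − 0.572)/(8.314×320) = -20.019, so Q = 2.02 × 10^-9.
With Q = [Cr³⁺]^2/[Ni²⁺]^3 and the known concentrations, [Cr³⁺]^2 in the numerator gives [Cr³⁺] = 4.3 × 10^-5 M.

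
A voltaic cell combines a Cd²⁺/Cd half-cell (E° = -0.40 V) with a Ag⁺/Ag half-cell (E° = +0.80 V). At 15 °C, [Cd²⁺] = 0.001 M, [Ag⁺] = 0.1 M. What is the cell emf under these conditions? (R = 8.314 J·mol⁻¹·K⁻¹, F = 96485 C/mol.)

1.23 V

The Ag⁺/Ag couple has the higher reduction potential and acts as the cathode, so E°_cell = +0.80 − (-0.40) = 1.20 V.
Balancing electrons gives n = 2; the reaction quotient is Q = [Cd²⁺]/[Ag⁺]^2 = 0.100.
E = E° − (RT/nF) ln Q = 1.20 − (8.314×288)/(2×96485) × (-2.303) = 1.200 + 0.029 = 1.229 V.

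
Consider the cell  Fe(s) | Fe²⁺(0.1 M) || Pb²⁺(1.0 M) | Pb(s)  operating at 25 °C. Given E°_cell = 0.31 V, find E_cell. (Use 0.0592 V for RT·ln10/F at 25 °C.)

Balancing electrons gives n = 2; the reaction quotient is Q = [Fe²⁺]/[Pb²⁺] = 0.100.
At 25 °C, E = E° − (0.0592/n) log Q = 0.31 − (0.0592/2)(-1.000) = 0.310 + 0.030 = 0.340 V.

0.340 V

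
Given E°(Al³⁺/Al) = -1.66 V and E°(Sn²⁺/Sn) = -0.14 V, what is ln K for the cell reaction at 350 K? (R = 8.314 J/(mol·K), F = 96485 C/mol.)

ln K = 302.4

E°_cell = -0.14 − (-1.66) = 1.52 V, with n = 6 electrons transferred.
At equilibrium E = 0, so the Nernst equation gives ln K = nFE°/RT = (6)(96485)(1.52)/((8.314)(350)) = 302.40.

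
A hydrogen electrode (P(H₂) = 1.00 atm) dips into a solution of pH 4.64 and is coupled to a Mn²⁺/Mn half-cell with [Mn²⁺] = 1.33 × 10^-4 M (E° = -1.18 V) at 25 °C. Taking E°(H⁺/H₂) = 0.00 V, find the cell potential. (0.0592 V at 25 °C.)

1.02 V

The hydrogen couple is the cathode, so E°_cell = 1.18 V; n = 2.
[H⁺] = 10^(−4.64) = 2.3 × 10^-5 M, and Q = [Mn²⁺]·P(H₂) / [H⁺]^2 = 2.53 × 10^5.
E = E° − (0.0592/2) log Q = 1.18 − (0.0592/2)(5.404) = 1.020 V.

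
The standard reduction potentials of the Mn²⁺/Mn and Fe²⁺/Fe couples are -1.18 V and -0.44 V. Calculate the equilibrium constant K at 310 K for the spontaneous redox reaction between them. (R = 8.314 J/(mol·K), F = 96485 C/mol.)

1.2 × 10^24

E°_cell = -0.44 − (-1.18) = 0.74 V, with n = 2 electrons transferred.
At equilibrium E = 0, so the Nernst equation gives ln K = nFE°/RT = (2)(96485)(0.74)/((8.314)(310)) = 55.41.
K = e^55.41 = 1.2 × 10^24.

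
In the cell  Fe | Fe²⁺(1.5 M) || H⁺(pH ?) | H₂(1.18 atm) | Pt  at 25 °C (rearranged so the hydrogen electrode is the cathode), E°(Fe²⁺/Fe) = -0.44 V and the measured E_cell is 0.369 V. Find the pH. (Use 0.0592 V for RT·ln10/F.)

pH = 1.08

E°_cell = 0.44 V and n = 2.
log Q = n(E° − E)/0.0592 = 2×(0.44 − 0.369)/0.0592 = 2.399.
With Q = [Fe²⁺]·P(H₂) / [H⁺]^2, solving for [H⁺] gives log[H⁺] = -1.075, so pH = 1.08.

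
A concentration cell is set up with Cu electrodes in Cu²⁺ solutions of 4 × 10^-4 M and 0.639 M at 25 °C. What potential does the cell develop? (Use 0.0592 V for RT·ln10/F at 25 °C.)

Both half-cells are Cu²⁺/Cu, so E°_cell = 0. The concentrated side is the cathode; the cell reaction moves Cu²⁺ from high to low concentration with n = 2.
Q = [Cu²⁺]_dilute/[Cu²⁺]_conc = 4 × 10^-4/0.639 = 6.26 × 10^-4.
E = 0 − (0.0592/2) log Q = −(0.0592/2)(-3.203) = 0.0948 V.

0.095 V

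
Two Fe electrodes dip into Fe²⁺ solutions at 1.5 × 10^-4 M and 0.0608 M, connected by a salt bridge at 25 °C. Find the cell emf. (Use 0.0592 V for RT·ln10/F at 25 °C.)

Both half-cells are Fe²⁺/Fe, so E°_cell = 0. The concentrated side is the cathode; the cell reaction moves Fe²⁺ from high to low concentration with n = 2.
Q = [Fe²⁺]_dilute/[Fe²⁺]_conc = 1.5 × 10^-4/0.0608 = 0.00247.
E = 0 − (0.0592/2) log Q = −(0.0592/2)(-2.608) = 0.0772 V.

0.077 V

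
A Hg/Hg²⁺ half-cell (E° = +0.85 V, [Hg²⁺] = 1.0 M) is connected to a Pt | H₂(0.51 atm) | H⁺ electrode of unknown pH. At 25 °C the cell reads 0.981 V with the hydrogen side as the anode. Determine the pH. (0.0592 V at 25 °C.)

pH = 2.36

E°_cell = 0.85 V and n = 2.
log Q = n(E° − E)/0.0592 = 2×(0.85 − 0.981)/0.0592 = -4.426.
With Q = [H⁺]^2 / ([Hg²⁺]·P(H₂)), solving for [H⁺] gives log[H⁺] = -2.359, so pH = 2.36.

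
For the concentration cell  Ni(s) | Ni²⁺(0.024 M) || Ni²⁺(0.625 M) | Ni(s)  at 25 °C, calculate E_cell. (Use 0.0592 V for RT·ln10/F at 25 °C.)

Both half-cells are Ni²⁺/Ni, so E°_cell = 0. The concentrated side is the cathode; the cell reaction moves Ni²⁺ from high to low concentration with n = 2.
Q = [Ni²⁺]_dilute/[Ni²⁺]_conc = 0.024/0.625 = 0.0384.
E = 0 − (0.0592/2) log Q = −(0.0592/2)(-1.416) = 0.0419 V.

0.042 V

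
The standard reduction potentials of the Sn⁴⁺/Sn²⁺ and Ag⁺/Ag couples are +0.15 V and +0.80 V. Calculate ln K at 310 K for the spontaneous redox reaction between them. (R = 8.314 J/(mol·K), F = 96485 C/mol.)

ln K = 48.7

E°_cell = +0.80 − (+0.15) = 0.65 V, with n = 2 electrons transferred.
At equilibrium E = 0, so the Nernst equation gives ln K = nFE°/RT = (2)(96485)(0.65)/((8.314)(310)) = 48.67.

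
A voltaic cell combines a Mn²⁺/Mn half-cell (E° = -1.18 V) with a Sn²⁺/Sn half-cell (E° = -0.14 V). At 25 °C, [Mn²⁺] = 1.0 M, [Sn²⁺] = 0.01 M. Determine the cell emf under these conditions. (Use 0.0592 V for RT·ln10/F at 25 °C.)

0.981 V

The Sn²⁺/Sn couple has the higher reduction potential and acts as the cathode, so E°_cell = -0.14 − (-1.18) = 1.04 V.
Balancing electrons gives n = 2; the reaction quotient is Q = [Mn²⁺]/[Sn²⁺] = 100.
At 25 °C, E = E° − (0.0592/n) log Q = 1.04 − (0.0592/2)(2.000) = 1.040 − 0.059 = 0.981 V.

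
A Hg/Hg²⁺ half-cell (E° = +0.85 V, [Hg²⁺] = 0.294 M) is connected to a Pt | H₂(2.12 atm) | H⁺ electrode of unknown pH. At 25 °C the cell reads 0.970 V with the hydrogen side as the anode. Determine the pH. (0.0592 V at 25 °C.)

E°_cell = 0.85 V and n = 2.
log Q = n(E° − E)/0.0592 = 2×(0.85 − 0.970)/0.0592 = -4.054.
With Q = [H⁺]^2 / ([Hg²⁺]·P(H₂)), solving for [H⁺] gives log[H⁺] = -2.130, so pH = 2.13.

pH = 2.13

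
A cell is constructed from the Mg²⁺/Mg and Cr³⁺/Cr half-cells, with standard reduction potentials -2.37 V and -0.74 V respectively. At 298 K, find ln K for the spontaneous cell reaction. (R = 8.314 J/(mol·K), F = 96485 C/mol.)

ln K = 380.9

E°_cell = -0.74 − (-2.37) = 1.63 V, with n = 6 electrons transferred.
At equilibrium E = 0, so the Nernst equation gives ln K = nFE°/RT = (6)(96485)(1.63)/((8.314)(298)) = 380.87.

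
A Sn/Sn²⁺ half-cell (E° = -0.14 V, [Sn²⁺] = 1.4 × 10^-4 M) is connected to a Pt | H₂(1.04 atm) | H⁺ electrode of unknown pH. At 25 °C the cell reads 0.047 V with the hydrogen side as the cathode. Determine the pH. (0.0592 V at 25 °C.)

E°_cell = 0.14 V and n = 2.
log Q = n(E° − E)/0.0592 = 2×(0.14 − 0.047)/0.0592 = 3.142.
With Q = [Sn²⁺]·P(H₂) / [H⁺]^2, solving for [H⁺] gives log[H⁺] = -3.489, so pH = 3.49.

pH = 3.49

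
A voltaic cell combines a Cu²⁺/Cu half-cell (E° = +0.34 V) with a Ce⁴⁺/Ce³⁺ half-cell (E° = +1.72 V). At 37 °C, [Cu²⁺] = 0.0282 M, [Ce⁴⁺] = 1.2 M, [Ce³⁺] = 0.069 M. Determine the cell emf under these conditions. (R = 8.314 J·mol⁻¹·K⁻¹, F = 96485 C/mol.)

1.50 V

The Ce⁴⁺/Ce³⁺ couple has the higher reduction potential and acts as the cathode, so E°_cell = +1.72 − (+0.34) = 1.38 V.
Balancing electrons gives n = 2; the reaction quotient is Q = [Cu²⁺]·[Ce³⁺]^2/[Ce⁴⁺]^2 = 9.32 × 10^-5.
E = E° − (RT/nF) ln Q = 1.38 − (8.314×310)/(2×96485) × (-9.280) = 1.380 + 0.124 = 1.504 V.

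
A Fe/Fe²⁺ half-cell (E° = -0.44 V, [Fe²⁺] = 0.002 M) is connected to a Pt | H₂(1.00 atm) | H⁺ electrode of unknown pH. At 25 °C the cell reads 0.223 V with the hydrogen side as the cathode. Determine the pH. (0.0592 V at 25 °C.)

E°_cell = 0.44 V and n = 2.
log Q = n(E° − E)/0.0592 = 2×(0.44 − 0.223)/0.0592 = 7.331.
With Q = [Fe²⁺]·P(H₂) / [H⁺]^2, solving for [H⁺] gives log[H⁺] = -5.015, so pH = 5.02.

pH = 5.02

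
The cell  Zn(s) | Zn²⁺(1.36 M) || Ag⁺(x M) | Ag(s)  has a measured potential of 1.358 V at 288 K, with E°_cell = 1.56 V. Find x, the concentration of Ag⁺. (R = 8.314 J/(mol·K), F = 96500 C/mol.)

From the Nernst equation, ln Q = nF(E° − E)/RT = 2×96500×(1.56 − 1.358)/(8.314×288) = 16.282, so Q = 1.18 × 10^7.
With Q = [Zn²⁺]/[Ag⁺]^2 and the known concentrations, [Ag⁺]^2 in the denominator gives [Ag⁺] = 3.4 × 10^-4 M.

3.4 × 10^-4 M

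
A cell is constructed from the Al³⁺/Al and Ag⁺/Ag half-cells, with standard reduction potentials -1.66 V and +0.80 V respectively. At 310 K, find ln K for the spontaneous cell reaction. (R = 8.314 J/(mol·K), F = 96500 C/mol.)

E°_cell = +0.80 − (-1.66) = 2.46 V, with n = 3 electrons transferred.
At equilibrium E = 0, so the Nernst equation gives ln K = nFE°/RT = (3)(96500)(2.46)/((8.314)(310)) = 276.32.

ln K = 276.3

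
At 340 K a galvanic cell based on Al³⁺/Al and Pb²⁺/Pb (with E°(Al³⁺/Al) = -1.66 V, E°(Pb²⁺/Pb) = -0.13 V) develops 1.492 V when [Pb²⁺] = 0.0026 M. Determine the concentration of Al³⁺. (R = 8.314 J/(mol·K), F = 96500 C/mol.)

From the Nernst equation, ln Q = nF(E° − E)/RT = 6×96500×(1.53 − 1.492)/(8.314×340) = 7.783, so Q = 2400.
With Q = [Al³⁺]^2/[Pb²⁺]^3 and the known concentrations, [Al³⁺]^2 in the numerator gives [Al³⁺] = 0.0065 M.

0.0065 M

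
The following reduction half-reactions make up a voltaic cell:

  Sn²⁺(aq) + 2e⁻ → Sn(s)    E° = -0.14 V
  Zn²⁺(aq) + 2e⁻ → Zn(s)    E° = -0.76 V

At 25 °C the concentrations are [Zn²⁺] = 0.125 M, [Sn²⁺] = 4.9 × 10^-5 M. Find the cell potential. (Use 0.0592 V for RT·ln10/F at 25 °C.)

The Sn²⁺/Sn couple has the higher reduction potential and acts as the cathode, so E°_cell = -0.14 − (-0.76) = 0.62 V.
Balancing electrons gives n = 2; the reaction quotient is Q = [Zn²⁺]/[Sn²⁺] = 2550.
At 25 °C, E = E° − (0.0592/n) log Q = 0.62 − (0.0592/2)(3.407) = 0.620 − 0.101 = 0.519 V.

0.519 V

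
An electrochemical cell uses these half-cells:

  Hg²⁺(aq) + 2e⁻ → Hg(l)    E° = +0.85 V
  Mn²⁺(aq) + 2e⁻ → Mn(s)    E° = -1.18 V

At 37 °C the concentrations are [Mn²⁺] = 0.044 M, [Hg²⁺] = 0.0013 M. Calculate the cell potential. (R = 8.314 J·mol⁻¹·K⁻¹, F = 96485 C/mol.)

The Hg²⁺/Hg couple has the higher reduction potential and acts as the cathode, so E°_cell = +0.85 − (-1.18) = 2.03 V.
Balancing electrons gives n = 2; the reaction quotient is Q = [Mn²⁺]/[Hg²⁺] = 33.8.
E = E° − (RT/nF) ln Q = 2.03 − (8.314×310)/(2×96485) × (3.522) = 2.030 − 0.047 = 1.983 V.

1.98 V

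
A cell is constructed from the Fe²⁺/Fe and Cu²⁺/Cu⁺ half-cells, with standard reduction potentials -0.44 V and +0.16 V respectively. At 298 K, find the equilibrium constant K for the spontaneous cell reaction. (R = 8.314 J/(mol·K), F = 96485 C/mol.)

2 × 10^20

E°_cell = +0.16 − (-0.44) = 0.60 V, with n = 2 electrons transferred.
At equilibrium E = 0, so the Nernst equation gives ln K = nFE°/RT = (2)(96485)(0.60)/((8.314)(298)) = 46.73.
K = e^46.73 = 2 × 10^20.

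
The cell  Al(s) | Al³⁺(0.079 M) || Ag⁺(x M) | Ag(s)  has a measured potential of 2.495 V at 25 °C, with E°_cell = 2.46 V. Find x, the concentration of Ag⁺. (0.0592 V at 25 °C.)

From the Nernst equation, log Q = n(E° − E)/0.0592 = 3(2.46 − 2.495)/0.0592 = -1.774, so Q = 0.0168.
With Q = [Al³⁺]/[Ag⁺]^3 and the known concentrations, [Ag⁺]^3 in the denominator gives [Ag⁺] = 1.7 M.

1.7 M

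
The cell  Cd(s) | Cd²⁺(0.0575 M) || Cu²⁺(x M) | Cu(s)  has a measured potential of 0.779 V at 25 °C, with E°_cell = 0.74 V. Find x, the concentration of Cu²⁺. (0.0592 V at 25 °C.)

From the Nernst equation, log Q = n(E° − E)/0.0592 = 2(0.74 − 0.779)/0.0592 = -1.318, so Q = 0.0481.
With Q = [Cd²⁺]/[Cu²⁺] and the known concentrations, [Cu²⁺] in the denominator gives [Cu²⁺] = 1.2 M.

1.2 M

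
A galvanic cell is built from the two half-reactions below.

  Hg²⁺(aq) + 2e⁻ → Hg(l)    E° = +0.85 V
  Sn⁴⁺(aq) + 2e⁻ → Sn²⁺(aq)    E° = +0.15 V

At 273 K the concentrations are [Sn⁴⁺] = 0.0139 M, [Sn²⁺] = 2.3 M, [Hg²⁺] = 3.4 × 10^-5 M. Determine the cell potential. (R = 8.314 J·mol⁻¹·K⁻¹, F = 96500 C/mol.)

0.639 V

The Hg²⁺/Hg couple has the higher reduction potential and acts as the cathode, so E°_cell = +0.85 − (+0.15) = 0.70 V.
Balancing electrons gives n = 2; the reaction quotient is Q = [Sn⁴⁺]/([Sn²⁺]·[Hg²⁺]) = 178.
E = E° − (RT/nF) ln Q = 0.70 − (8.314×273)/(2×96500) × (5.180) = 0.700 − 0.061 = 0.639 V.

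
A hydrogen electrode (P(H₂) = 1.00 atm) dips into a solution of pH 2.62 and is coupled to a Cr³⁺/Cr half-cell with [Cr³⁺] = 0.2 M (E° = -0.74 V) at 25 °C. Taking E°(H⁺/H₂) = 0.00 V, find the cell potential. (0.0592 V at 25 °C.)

The hydrogen couple is the cathode, so E°_cell = 0.74 V; n = 6.
[H⁺] = 10^(−2.62) = 0.0024 M, and Q = [Cr³⁺]^2·P(H₂)^3 / [H⁺]^6 = 2.1 × 10^14.
E = E° − (0.0592/6) log Q = 0.74 − (0.0592/6)(14.322) = 0.599 V.

0.60 V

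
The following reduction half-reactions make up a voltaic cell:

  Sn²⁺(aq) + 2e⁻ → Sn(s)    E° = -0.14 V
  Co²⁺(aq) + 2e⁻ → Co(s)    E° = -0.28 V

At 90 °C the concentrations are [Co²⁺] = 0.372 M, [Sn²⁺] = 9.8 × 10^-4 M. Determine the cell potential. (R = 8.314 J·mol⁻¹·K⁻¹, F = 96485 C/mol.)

0.047 V

The Sn²⁺/Sn couple has the higher reduction potential and acts as the cathode, so E°_cell = -0.14 − (-0.28) = 0.14 V.
Balancing electrons gives n = 2; the reaction quotient is Q = [Co²⁺]/[Sn²⁺] = 380.
E = E° − (RT/nF) ln Q = 0.14 − (8.314×363)/(2×96485) × (5.939) = 0.140 − 0.093 = 0.047 V.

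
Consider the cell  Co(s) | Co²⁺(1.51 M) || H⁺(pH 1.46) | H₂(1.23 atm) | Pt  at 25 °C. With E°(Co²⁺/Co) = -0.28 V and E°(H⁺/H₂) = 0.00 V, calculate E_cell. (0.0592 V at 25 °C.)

The hydrogen couple is the cathode, so E°_cell = 0.28 V; n = 2.
[H⁺] = 10^(−1.46) = 0.035 M, and Q = [Co²⁺]·P(H₂) / [H⁺]^2 = 1540.
E = E° − (0.0592/2) log Q = 0.28 − (0.0592/2)(3.189) = 0.186 V.

0.19 V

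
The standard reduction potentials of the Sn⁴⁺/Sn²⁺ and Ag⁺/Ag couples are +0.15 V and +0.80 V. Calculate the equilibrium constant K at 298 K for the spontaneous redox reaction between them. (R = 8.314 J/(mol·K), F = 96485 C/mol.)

9.7 × 10^21

E°_cell = +0.80 − (+0.15) = 0.65 V, with n = 2 electrons transferred.
At equilibrium E = 0, so the Nernst equation gives ln K = nFE°/RT = (2)(96485)(0.65)/((8.314)(298)) = 50.63.
K = e^50.63 = 9.7 × 10^21.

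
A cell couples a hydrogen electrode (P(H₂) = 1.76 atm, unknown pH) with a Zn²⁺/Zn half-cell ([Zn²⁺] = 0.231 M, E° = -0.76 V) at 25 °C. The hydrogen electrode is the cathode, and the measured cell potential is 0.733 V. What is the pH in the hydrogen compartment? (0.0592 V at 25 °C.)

pH = 0.65

E°_cell = 0.76 V and n = 2.
log Q = n(E° − E)/0.0592 = 2×(0.76 − 0.733)/0.0592 = 0.912.
With Q = [Zn²⁺]·P(H₂) / [H⁺]^2, solving for [H⁺] gives log[H⁺] = -0.652, so pH = 0.65.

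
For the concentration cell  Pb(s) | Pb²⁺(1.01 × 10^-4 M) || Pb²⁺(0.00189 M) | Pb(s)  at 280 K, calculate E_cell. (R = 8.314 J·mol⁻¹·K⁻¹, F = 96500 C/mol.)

Both half-cells are Pb²⁺/Pb, so E°_cell = 0. The concentrated side is the cathode; the cell reaction moves Pb²⁺ from high to low concentration with n = 2.
Q = [Pb²⁺]_dilute/[Pb²⁺]_conc = 1.01 × 10^-4/0.00189 = 0.0534.
E = 0 − (RT/nF) ln Q = −((8.314×280)/(2×96500))(-2.929) = 0.0353 V.

0.035 V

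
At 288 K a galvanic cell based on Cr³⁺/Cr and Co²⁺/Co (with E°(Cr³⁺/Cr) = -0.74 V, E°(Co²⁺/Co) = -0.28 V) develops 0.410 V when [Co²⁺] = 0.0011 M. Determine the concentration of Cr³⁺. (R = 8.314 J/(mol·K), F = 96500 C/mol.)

0.015 M

From the Nernst equation, ln Q = nF(E° − E)/RT = 6×96500×(0.46 − 0.410)/(8.314×288) = 12.091, so Q = 1.78 × 10^5.
With Q = [Cr³⁺]^2/[Co²⁺]^3 and the known concentrations, [Cr³⁺]^2 in the numerator gives [Cr³⁺] = 0.015 M.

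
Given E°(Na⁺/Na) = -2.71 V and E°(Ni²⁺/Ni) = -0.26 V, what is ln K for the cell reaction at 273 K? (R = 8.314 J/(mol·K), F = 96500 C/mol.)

ln K = 208.3

E°_cell = -0.26 − (-2.71) = 2.45 V, with n = 2 electrons transferred.
At equilibrium E = 0, so the Nernst equation gives ln K = nFE°/RT = (2)(96500)(2.45)/((8.314)(273)) = 208.33.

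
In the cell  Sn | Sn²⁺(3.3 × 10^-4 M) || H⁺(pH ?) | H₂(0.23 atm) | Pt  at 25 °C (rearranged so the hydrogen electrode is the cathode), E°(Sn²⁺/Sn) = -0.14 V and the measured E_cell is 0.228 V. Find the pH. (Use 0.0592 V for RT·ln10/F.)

E°_cell = 0.14 V and n = 2.
log Q = n(E° − E)/0.0592 = 2×(0.14 − 0.228)/0.0592 = -2.973.
With Q = [Sn²⁺]·P(H₂) / [H⁺]^2, solving for [H⁺] gives log[H⁺] = -0.573, so pH = 0.57.

pH = 0.57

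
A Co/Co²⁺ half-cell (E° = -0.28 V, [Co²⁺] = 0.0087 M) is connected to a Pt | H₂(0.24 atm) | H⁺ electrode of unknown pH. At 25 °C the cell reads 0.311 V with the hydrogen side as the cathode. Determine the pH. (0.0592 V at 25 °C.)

E°_cell = 0.28 V and n = 2.
log Q = n(E° − E)/0.0592 = 2×(0.28 − 0.311)/0.0592 = -1.047.
With Q = [Co²⁺]·P(H₂) / [H⁺]^2, solving for [H⁺] gives log[H⁺] = -0.816, so pH = 0.82.

pH = 0.82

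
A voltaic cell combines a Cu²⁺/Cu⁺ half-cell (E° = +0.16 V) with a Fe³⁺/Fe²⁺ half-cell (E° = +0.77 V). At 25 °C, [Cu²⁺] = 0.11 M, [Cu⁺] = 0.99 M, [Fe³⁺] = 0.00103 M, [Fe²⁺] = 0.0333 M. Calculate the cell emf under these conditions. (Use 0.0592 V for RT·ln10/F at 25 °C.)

The Fe³⁺/Fe²⁺ couple has the higher reduction potential and acts as the cathode, so E°_cell = +0.77 − (+0.16) = 0.61 V.
Balancing electrons gives n = 1; the reaction quotient is Q = [Cu²⁺]·[Fe²⁺]/([Cu⁺]·[Fe³⁺]) = 3.59.
At 25 °C, E = E° − (0.0592/n) log Q = 0.61 − (0.0592/1)(0.555) = 0.610 − 0.033 = 0.577 V.

0.577 V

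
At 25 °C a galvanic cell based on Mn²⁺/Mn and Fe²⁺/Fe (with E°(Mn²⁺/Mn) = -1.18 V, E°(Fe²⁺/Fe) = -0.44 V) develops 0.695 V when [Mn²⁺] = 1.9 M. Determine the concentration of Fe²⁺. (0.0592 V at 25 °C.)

From the Nernst equation, log Q = n(E° − E)/0.0592 = 2(0.74 − 0.695)/0.0592 = 1.520, so Q = 33.1.
With Q = [Mn²⁺]/[Fe²⁺] and the known concentrations, [Fe²⁺] in the denominator gives [Fe²⁺] = 0.057 M.

0.057 M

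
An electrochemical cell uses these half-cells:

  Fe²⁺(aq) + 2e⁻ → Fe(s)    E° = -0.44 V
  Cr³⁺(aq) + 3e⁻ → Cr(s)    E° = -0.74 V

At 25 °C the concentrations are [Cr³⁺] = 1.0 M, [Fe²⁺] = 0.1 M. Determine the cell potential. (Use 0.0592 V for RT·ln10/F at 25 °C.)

0.270 V

The Fe²⁺/Fe couple has the higher reduction potential and acts as the cathode, so E°_cell = -0.44 − (-0.74) = 0.30 V.
Balancing electrons gives n = 6; the reaction quotient is Q = [Cr³⁺]^2/[Fe²⁺]^3 = 1000.
At 25 °C, E = E° − (0.0592/n) log Q = 0.30 − (0.0592/6)(3.000) = 0.300 − 0.030 = 0.270 V.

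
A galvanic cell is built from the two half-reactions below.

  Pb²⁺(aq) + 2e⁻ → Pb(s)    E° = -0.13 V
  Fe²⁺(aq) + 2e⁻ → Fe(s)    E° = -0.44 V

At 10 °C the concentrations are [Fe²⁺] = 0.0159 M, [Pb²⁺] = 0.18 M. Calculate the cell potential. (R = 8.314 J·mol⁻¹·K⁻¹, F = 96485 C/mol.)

0.340 V

The Pb²⁺/Pb couple has the higher reduction potential and acts as the cathode, so E°_cell = -0.13 − (-0.44) = 0.31 V.
Balancing electrons gives n = 2; the reaction quotient is Q = [Fe²⁺]/[Pb²⁺] = 0.0883.
E = E° − (RT/nF) ln Q = 0.31 − (8.314×283)/(2×96485) × (-2.427) = 0.310 + 0.030 = 0.340 V.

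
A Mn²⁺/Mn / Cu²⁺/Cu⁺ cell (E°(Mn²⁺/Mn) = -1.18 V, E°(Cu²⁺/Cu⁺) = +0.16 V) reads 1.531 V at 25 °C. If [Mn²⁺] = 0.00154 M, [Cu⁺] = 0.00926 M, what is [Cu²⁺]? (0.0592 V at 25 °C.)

From the Nernst equation, log Q = n(E° − E)/0.0592 = 2(1.34 − 1.531)/0.0592 = -6.453, so Q = 3.53 × 10^-7.
With Q = [Mn²⁺]·[Cu⁺]^2/[Cu²⁺]^2 and the known concentrations, [Cu²⁺]^2 in the denominator gives [Cu²⁺] = 0.61 M.

0.61 M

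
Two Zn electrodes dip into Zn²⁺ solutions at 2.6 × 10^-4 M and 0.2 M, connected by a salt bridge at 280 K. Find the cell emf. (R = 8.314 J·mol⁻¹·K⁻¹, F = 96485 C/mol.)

Both half-cells are Zn²⁺/Zn, so E°_cell = 0. The concentrated side is the cathode; the cell reaction moves Zn²⁺ from high to low concentration with n = 2.
Q = [Zn²⁺]_dilute/[Zn²⁺]_conc = 2.6 × 10^-4/0.2 = 0.00130.
E = 0 − (RT/nF) ln Q = −((8.314×280)/(2×96485))(-6.645) = 0.0802 V.

0.080 V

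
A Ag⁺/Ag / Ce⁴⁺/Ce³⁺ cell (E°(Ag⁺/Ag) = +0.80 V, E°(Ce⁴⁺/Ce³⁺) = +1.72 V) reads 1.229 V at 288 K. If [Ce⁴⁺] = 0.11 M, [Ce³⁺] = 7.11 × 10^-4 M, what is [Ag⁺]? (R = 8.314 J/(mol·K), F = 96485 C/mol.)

6.1 × 10^-4 M

From the Nernst equation, ln Q = nF(E° − E)/RT = 1×96485×(0.92 − 1.229)/(8.314×288) = -12.451, so Q = 3.91 × 10^-6.
With Q = [Ag⁺]·[Ce³⁺]/[Ce⁴⁺] and the known concentrations, [Ag⁺] in the numerator gives [Ag⁺] = 6.1 × 10^-4 M.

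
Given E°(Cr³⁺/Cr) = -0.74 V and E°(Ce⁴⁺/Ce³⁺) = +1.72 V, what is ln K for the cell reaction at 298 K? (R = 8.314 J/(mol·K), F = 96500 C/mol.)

ln K = 287.4

E°_cell = +1.72 − (-0.74) = 2.46 V, with n = 3 electrons transferred.
At equilibrium E = 0, so the Nernst equation gives ln K = nFE°/RT = (3)(96500)(2.46)/((8.314)(298)) = 287.45.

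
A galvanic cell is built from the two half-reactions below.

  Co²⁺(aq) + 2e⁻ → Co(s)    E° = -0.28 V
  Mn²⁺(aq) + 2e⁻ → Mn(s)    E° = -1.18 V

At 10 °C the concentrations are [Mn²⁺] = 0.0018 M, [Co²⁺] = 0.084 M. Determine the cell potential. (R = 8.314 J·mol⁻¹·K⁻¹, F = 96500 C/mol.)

The Co²⁺/Co couple has the higher reduction potential and acts as the cathode, so E°_cell = -0.28 − (-1.18) = 0.90 V.
Balancing electrons gives n = 2; the reaction quotient is Q = [Mn²⁺]/[Co²⁺] = 0.0214.
E = E° − (RT/nF) ln Q = 0.90 − (8.314×283)/(2×96500) × (-3.843) = 0.900 + 0.047 = 0.947 V.

0.947 V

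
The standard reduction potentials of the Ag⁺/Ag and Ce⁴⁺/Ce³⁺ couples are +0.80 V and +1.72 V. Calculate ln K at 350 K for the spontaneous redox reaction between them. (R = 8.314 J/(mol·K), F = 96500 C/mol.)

ln K = 30.5

E°_cell = +1.72 − (+0.80) = 0.92 V, with n = 1 electron transferred.
At equilibrium E = 0, so the Nernst equation gives ln K = nFE°/RT = (1)(96500)(0.92)/((8.314)(350)) = 30.51.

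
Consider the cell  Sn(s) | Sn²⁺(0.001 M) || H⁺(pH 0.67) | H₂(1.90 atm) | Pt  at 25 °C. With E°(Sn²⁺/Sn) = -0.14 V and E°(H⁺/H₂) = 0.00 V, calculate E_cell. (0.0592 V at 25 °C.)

The hydrogen couple is the cathode, so E°_cell = 0.14 V; n = 2.
[H⁺] = 10^(−0.67) = 0.21 M, and Q = [Sn²⁺]·P(H₂) / [H⁺]^2 = 0.0416.
E = E° − (0.0592/2) log Q = 0.14 − (0.0592/2)(-1.381) = 0.181 V.

0.18 V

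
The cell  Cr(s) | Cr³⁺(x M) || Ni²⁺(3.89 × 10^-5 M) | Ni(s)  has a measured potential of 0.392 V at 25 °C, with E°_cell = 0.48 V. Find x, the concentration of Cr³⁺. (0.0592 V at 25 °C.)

From the Nernst equation, log Q = n(E° − E)/0.0592 = 6(0.48 − 0.392)/0.0592 = 8.919, so Q = 8.3 × 10^8.
With Q = [Cr³⁺]^2/[Ni²⁺]^3 and the known concentrations, [Cr³⁺]^2 in the numerator gives [Cr³⁺] = 0.007 M.

0.007 M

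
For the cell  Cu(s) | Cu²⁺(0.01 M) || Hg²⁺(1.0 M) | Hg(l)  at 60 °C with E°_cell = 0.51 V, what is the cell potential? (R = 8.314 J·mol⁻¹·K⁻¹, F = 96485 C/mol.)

0.576 V

Balancing electrons gives n = 2; the reaction quotient is Q = [Cu²⁺]/[Hg²⁺] = 0.0100.
E = E° − (RT/nF) ln Q = 0.51 − (8.314×333)/(2×96485) × (-4.605) = 0.510 + 0.066 = 0.576 V.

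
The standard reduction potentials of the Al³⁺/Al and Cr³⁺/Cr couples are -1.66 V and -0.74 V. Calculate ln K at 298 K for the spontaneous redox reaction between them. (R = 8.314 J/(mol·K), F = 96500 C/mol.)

ln K = 107.5

E°_cell = -0.74 − (-1.66) = 0.92 V, with n = 3 electrons transferred.
At equilibrium E = 0, so the Nernst equation gives ln K = nFE°/RT = (3)(96500)(0.92)/((8.314)(298)) = 107.50.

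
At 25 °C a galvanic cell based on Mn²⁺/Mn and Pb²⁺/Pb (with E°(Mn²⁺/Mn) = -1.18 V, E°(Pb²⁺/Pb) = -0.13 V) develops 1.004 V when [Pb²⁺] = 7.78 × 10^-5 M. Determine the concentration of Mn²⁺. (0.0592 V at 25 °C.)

From the Nernst equation, log Q = n(E° − E)/0.0592 = 2(1.05 − 1.004)/0.0592 = 1.554, so Q = 35.8.
With Q = [Mn²⁺]/[Pb²⁺] and the known concentrations, [Mn²⁺] in the numerator gives [Mn²⁺] = 0.0028 M.

0.0028 M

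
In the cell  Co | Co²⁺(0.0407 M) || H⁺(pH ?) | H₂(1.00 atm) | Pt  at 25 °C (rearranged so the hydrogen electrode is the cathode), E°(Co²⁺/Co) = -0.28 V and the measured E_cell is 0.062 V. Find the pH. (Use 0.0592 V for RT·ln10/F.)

pH = 4.38

E°_cell = 0.28 V and n = 2.
log Q = n(E° − E)/0.0592 = 2×(0.28 − 0.062)/0.0592 = 7.365.
With Q = [Co²⁺]·P(H₂) / [H⁺]^2, solving for [H⁺] gives log[H⁺] = -4.378, so pH = 4.38.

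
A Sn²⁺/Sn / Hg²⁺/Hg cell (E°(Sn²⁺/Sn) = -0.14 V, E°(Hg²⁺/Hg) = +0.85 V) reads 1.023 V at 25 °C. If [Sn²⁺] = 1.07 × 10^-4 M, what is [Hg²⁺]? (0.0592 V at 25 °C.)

0.0014 M

From the Nernst equation, log Q = n(E° − E)/0.0592 = 2(0.99 − 1.023)/0.0592 = -1.115, so Q = 0.0768.
With Q = [Sn²⁺]/[Hg²⁺] and the known concentrations, [Hg²⁺] in the denominator gives [Hg²⁺] = 0.0014 M.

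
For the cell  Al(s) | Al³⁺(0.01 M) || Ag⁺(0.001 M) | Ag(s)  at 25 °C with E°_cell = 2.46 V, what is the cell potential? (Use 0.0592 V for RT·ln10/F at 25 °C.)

Balancing electrons gives n = 3; the reaction quotient is Q = [Al³⁺]/[Ag⁺]^3 = 1 × 10^7.
At 25 °C, E = E° − (0.0592/n) log Q = 2.46 − (0.0592/3)(7.000) = 2.460 − 0.138 = 2.322 V.

2.32 V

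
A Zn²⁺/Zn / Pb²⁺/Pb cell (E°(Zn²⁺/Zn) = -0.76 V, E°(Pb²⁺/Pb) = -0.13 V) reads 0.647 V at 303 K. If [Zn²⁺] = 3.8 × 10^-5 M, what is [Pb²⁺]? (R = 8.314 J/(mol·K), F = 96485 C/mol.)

From the Nernst equation, ln Q = nF(E° − E)/RT = 2×96485×(0.63 − 0.647)/(8.314×303) = -1.302, so Q = 0.272.
With Q = [Zn²⁺]/[Pb²⁺] and the known concentrations, [Pb²⁺] in the denominator gives [Pb²⁺] = 1.4 × 10^-4 M.

1.4 × 10^-4 M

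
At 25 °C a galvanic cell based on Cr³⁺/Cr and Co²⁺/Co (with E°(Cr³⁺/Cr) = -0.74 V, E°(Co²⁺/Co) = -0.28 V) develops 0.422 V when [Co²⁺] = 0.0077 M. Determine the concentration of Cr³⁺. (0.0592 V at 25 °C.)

From the Nernst equation, log Q = n(E° − E)/0.0592 = 6(0.46 − 0.422)/0.0592 = 3.851, so Q = 7100.
With Q = [Cr³⁺]^2/[Co²⁺]^3 and the known concentrations, [Cr³⁺]^2 in the numerator gives [Cr³⁺] = 0.057 M.

0.057 M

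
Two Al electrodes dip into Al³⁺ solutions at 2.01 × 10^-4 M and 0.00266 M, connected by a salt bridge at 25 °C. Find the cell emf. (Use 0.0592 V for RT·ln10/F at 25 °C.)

Both half-cells are Al³⁺/Al, so E°_cell = 0. The concentrated side is the cathode; the cell reaction moves Al³⁺ from high to low concentration with n = 3.
Q = [Al³⁺]_dilute/[Al³⁺]_conc = 2.01 × 10^-4/0.00266 = 0.0756.
E = 0 − (0.0592/3) log Q = −(0.0592/3)(-1.122) = 0.0221 V.

0.022 V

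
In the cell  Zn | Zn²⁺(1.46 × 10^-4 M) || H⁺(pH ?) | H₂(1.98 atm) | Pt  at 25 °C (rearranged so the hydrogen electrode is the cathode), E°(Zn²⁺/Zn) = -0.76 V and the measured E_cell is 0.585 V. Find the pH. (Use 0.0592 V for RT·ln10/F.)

E°_cell = 0.76 V and n = 2.
log Q = n(E° − E)/0.0592 = 2×(0.76 − 0.585)/0.0592 = 5.912.
With Q = [Zn²⁺]·P(H₂) / [H⁺]^2, solving for [H⁺] gives log[H⁺] = -4.726, so pH = 4.73.

pH = 4.73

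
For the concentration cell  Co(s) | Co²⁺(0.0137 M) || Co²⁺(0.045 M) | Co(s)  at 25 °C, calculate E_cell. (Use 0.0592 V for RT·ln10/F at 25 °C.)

Both half-cells are Co²⁺/Co, so E°_cell = 0. The concentrated side is the cathode; the cell reaction moves Co²⁺ from high to low concentration with n = 2.
Q = [Co²⁺]_dilute/[Co²⁺]_conc = 0.0137/0.045 = 0.304.
E = 0 − (0.0592/2) log Q = −(0.0592/2)(-0.516) = 0.0153 V.

0.015 V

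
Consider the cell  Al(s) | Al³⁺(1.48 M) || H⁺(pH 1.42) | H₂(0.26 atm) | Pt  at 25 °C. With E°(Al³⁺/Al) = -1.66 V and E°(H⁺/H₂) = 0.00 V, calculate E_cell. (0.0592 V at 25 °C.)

The hydrogen couple is the cathode, so E°_cell = 1.66 V; n = 6.
[H⁺] = 10^(−1.42) = 0.038 M, and Q = [Al³⁺]^2·P(H₂)^3 / [H⁺]^6 = 1.27 × 10^7.
E = E° − (0.0592/6) log Q = 1.66 − (0.0592/6)(7.105) = 1.590 V.

1.59 V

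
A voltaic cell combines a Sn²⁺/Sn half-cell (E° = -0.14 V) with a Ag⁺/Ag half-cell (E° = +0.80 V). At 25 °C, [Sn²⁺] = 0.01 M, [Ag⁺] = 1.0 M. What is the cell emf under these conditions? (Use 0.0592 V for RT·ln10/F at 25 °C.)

The Ag⁺/Ag couple has the higher reduction potential and acts as the cathode, so E°_cell = +0.80 − (-0.14) = 0.94 V.
Balancing electrons gives n = 2; the reaction quotient is Q = [Sn²⁺]/[Ag⁺]^2 = 0.0100.
At 25 °C, E = E° − (0.0592/n) log Q = 0.94 − (0.0592/2)(-2.000) = 0.940 + 0.059 = 0.999 V.

0.999 V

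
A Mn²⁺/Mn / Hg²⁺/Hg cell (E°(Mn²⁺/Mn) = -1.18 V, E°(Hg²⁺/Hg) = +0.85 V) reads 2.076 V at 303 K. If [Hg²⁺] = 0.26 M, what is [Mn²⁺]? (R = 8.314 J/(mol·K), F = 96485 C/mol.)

From the Nernst equation, ln Q = nF(E° − E)/RT = 2×96485×(2.03 − 2.076)/(8.314×303) = -3.524, so Q = 0.0295.
With Q = [Mn²⁺]/[Hg²⁺] and the known concentrations, [Mn²⁺] in the numerator gives [Mn²⁺] = 0.0077 M.

0.0077 M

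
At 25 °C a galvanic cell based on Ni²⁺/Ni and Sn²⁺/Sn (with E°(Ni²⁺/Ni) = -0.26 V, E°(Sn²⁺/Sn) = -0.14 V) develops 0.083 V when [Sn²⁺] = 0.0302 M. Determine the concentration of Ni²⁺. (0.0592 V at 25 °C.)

From the Nernst equation, log Q = n(E° − E)/0.0592 = 2(0.12 − 0.083)/0.0592 = 1.250, so Q = 17.8.
With Q = [Ni²⁺]/[Sn²⁺] and the known concentrations, [Ni²⁺] in the numerator gives [Ni²⁺] = 0.54 M.

0.54 M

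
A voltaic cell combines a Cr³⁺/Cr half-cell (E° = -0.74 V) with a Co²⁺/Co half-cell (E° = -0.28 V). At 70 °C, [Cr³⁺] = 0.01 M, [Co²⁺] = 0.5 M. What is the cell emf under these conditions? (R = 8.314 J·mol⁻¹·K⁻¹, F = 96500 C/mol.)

The Co²⁺/Co couple has the higher reduction potential and acts as the cathode, so E°_cell = -0.28 − (-0.74) = 0.46 V.
Balancing electrons gives n = 6; the reaction quotient is Q = [Cr³⁺]^2/[Co²⁺]^3 = 8 × 10^-4.
E = E° − (RT/nF) ln Q = 0.46 − (8.314×343)/(6×96500) × (-7.131) = 0.460 + 0.035 = 0.495 V.

0.495 V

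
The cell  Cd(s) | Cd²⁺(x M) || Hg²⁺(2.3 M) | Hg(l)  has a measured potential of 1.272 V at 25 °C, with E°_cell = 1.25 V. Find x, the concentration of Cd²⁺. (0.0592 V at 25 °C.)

From the Nernst equation, log Q = n(E° − E)/0.0592 = 2(1.25 − 1.272)/0.0592 = -0.743, so Q = 0.181.
With Q = [Cd²⁺]/[Hg²⁺] and the known concentrations, [Cd²⁺] in the numerator gives [Cd²⁺] = 0.42 M.

0.42 M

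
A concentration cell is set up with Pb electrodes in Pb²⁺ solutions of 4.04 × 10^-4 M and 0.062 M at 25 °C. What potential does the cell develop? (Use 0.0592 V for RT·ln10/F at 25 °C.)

Both half-cells are Pb²⁺/Pb, so E°_cell = 0. The concentrated side is the cathode; the cell reaction moves Pb²⁺ from high to low concentration with n = 2.
Q = [Pb²⁺]_dilute/[Pb²⁺]_conc = 4.04 × 10^-4/0.062 = 0.00652.
E = 0 − (0.0592/2) log Q = −(0.0592/2)(-2.186) = 0.0647 V.

0.065 V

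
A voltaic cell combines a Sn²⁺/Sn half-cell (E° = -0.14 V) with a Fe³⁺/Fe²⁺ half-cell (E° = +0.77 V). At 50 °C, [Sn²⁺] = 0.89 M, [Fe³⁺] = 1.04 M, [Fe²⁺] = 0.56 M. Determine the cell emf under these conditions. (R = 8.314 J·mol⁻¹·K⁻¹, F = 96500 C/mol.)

0.929 V

The Fe³⁺/Fe²⁺ couple has the higher reduction potential and acts as the cathode, so E°_cell = +0.77 − (-0.14) = 0.91 V.
Balancing electrons gives n = 2; the reaction quotient is Q = [Sn²⁺]·[Fe²⁺]^2/[Fe³⁺]^2 = 0.258.
E = E° − (RT/nF) ln Q = 0.91 − (8.314×323)/(2×96500) × (-1.355) = 0.910 + 0.019 = 0.929 V.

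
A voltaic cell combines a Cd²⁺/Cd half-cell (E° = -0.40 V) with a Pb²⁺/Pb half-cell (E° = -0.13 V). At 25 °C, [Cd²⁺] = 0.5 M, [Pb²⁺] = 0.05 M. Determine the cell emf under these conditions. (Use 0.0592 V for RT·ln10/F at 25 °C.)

0.240 V

The Pb²⁺/Pb couple has the higher reduction potential and acts as the cathode, so E°_cell = -0.13 − (-0.40) = 0.27 V.
Balancing electrons gives n = 2; the reaction quotient is Q = [Cd²⁺]/[Pb²⁺] = 10.0.
At 25 °C, E = E° − (0.0592/n) log Q = 0.27 − (0.0592/2)(1.000) = 0.270 − 0.030 = 0.240 V.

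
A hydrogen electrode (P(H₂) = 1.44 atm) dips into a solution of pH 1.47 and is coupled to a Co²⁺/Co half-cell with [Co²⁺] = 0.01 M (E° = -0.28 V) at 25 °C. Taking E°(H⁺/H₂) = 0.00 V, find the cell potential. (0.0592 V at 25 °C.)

The hydrogen couple is the cathode, so E°_cell = 0.28 V; n = 2.
[H⁺] = 10^(−1.47) = 0.034 M, and Q = [Co²⁺]·P(H₂) / [H⁺]^2 = 12.5.
E = E° − (0.0592/2) log Q = 0.28 − (0.0592/2)(1.098) = 0.247 V.

0.25 V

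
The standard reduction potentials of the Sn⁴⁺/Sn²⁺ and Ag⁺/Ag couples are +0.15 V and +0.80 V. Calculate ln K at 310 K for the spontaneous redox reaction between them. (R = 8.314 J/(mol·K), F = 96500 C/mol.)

ln K = 48.7

E°_cell = +0.80 − (+0.15) = 0.65 V, with n = 2 electrons transferred.
At equilibrium E = 0, so the Nernst equation gives ln K = nFE°/RT = (2)(96500)(0.65)/((8.314)(310)) = 48.67.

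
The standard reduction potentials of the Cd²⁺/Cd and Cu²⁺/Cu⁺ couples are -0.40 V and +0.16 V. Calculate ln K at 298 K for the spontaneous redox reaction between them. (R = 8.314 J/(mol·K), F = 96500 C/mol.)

E°_cell = +0.16 − (-0.40) = 0.56 V, with n = 2 electrons transferred.
At equilibrium E = 0, so the Nernst equation gives ln K = nFE°/RT = (2)(96500)(0.56)/((8.314)(298)) = 43.62.

ln K = 43.6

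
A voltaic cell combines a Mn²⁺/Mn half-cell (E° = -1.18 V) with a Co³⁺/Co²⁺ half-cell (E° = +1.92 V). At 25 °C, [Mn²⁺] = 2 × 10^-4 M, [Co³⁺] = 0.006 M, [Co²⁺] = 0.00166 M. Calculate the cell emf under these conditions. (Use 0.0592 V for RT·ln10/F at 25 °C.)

The Co³⁺/Co²⁺ couple has the higher reduction potential and acts as the cathode, so E°_cell = +1.92 − (-1.18) = 3.10 V.
Balancing electrons gives n = 2; the reaction quotient is Q = [Mn²⁺]·[Co²⁺]^2/[Co³⁺]^2 = 1.53 × 10^-5.
At 25 °C, E = E° − (0.0592/n) log Q = 3.10 − (0.0592/2)(-4.815) = 3.100 + 0.143 = 3.243 V.

3.24 V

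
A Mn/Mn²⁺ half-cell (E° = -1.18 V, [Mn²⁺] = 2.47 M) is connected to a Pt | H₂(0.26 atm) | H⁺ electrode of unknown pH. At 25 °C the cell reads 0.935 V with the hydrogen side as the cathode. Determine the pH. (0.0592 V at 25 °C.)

E°_cell = 1.18 V and n = 2.
log Q = n(E° − E)/0.0592 = 2×(1.18 − 0.935)/0.0592 = 8.277.
With Q = [Mn²⁺]·P(H₂) / [H⁺]^2, solving for [H⁺] gives log[H⁺] = -4.235, so pH = 4.23.

pH = 4.23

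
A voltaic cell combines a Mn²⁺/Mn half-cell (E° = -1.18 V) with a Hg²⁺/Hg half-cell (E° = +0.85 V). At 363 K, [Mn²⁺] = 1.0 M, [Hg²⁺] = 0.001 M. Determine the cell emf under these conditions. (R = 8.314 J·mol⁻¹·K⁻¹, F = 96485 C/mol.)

The Hg²⁺/Hg couple has the higher reduction potential and acts as the cathode, so E°_cell = +0.85 − (-1.18) = 2.03 V.
Balancing electrons gives n = 2; the reaction quotient is Q = [Mn²⁺]/[Hg²⁺] = 1000.
E = E° − (RT/nF) ln Q = 2.03 − (8.314×363)/(2×96485) × (6.908) = 2.030 − 0.108 = 1.922 V.

1.92 V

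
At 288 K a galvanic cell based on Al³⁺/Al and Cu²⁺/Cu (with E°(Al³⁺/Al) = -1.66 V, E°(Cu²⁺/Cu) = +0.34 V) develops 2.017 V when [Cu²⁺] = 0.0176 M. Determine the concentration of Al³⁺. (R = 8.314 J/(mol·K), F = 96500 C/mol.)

3 × 10^-4 M

From the Nernst equation, ln Q = nF(E° − E)/RT = 6×96500×(2.00 − 2.017)/(8.314×288) = -4.111, so Q = 0.0164.
With Q = [Al³⁺]^2/[Cu²⁺]^3 and the known concentrations, [Al³⁺]^2 in the numerator gives [Al³⁺] = 3 × 10^-4 M.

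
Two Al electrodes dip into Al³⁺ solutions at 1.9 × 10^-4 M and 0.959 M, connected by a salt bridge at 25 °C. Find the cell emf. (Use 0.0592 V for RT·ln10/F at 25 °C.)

0.073 V

Both half-cells are Al³⁺/Al, so E°_cell = 0. The concentrated side is the cathode; the cell reaction moves Al³⁺ from high to low concentration with n = 3.
Q = [Al³⁺]_dilute/[Al³⁺]_conc = 1.9 × 10^-4/0.959 = 1.98 × 10^-4.
E = 0 − (0.0592/3) log Q = −(0.0592/3)(-3.703) = 0.0731 V.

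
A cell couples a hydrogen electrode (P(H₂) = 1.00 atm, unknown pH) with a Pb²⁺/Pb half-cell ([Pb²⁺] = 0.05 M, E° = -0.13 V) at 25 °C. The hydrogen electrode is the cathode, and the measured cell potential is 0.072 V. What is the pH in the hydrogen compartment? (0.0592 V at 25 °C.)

E°_cell = 0.13 V and n = 2.
log Q = n(E° − E)/0.0592 = 2×(0.13 − 0.072)/0.0592 = 1.959.
With Q = [Pb²⁺]·P(H₂) / [H⁺]^2, solving for [H⁺] gives log[H⁺] = -1.630, so pH = 1.63.

pH = 1.63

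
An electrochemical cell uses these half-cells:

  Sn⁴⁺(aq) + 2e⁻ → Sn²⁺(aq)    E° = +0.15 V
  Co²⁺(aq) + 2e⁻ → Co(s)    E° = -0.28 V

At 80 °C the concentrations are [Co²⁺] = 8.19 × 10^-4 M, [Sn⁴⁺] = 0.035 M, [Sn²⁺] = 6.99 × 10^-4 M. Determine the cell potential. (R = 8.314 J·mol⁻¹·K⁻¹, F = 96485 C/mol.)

The Sn⁴⁺/Sn²⁺ couple has the higher reduction potential and acts as the cathode, so E°_cell = +0.15 − (-0.28) = 0.43 V.
Balancing electrons gives n = 2; the reaction quotient is Q = [Co²⁺]·[Sn²⁺]/[Sn⁴⁺] = 1.64 × 10^-5.
E = E° − (RT/nF) ln Q = 0.43 − (8.314×353)/(2×96485) × (-11.021) = 0.430 + 0.168 = 0.598 V.

0.598 V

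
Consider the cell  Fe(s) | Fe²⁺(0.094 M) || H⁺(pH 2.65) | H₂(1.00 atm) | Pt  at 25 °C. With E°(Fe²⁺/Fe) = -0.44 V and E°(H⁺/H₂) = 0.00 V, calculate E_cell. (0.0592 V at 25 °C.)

The hydrogen couple is the cathode, so E°_cell = 0.44 V; n = 2.
[H⁺] = 10^(−2.65) = 0.0022 M, and Q = [Fe²⁺]·P(H₂) / [H⁺]^2 = 1.88 × 10^4.
E = E° − (0.0592/2) log Q = 0.44 − (0.0592/2)(4.273) = 0.314 V.

0.31 V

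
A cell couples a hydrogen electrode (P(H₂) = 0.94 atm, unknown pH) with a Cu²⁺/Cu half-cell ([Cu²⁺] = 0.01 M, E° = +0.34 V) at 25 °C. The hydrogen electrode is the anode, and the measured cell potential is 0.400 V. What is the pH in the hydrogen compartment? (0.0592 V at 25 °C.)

pH = 2.03

E°_cell = 0.34 V and n = 2.
log Q = n(E° − E)/0.0592 = 2×(0.34 − 0.400)/0.0592 = -2.027.
With Q = [H⁺]^2 / ([Cu²⁺]·P(H₂)), solving for [H⁺] gives log[H⁺] = -2.027, so pH = 2.03.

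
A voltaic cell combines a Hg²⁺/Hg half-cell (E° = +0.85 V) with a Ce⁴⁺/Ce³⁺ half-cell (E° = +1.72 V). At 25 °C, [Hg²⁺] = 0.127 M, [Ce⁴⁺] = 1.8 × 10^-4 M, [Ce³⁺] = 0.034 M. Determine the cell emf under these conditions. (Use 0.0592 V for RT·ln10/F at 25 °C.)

The Ce⁴⁺/Ce³⁺ couple has the higher reduction potential and acts as the cathode, so E°_cell = +1.72 − (+0.85) = 0.87 V.
Balancing electrons gives n = 2; the reaction quotient is Q = [Hg²⁺]·[Ce³⁺]^2/[Ce⁴⁺]^2 = 4530.
At 25 °C, E = E° − (0.0592/n) log Q = 0.87 − (0.0592/2)(3.656) = 0.870 − 0.108 = 0.762 V.

0.762 V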